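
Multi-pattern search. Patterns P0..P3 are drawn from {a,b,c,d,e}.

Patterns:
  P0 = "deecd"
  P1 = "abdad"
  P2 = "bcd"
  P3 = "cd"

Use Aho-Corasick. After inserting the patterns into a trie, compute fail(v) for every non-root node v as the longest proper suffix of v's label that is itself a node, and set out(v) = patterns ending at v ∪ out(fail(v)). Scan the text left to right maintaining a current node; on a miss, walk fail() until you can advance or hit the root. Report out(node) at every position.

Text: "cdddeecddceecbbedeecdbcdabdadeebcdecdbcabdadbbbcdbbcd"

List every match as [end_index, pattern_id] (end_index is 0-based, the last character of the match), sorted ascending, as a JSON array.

Construct AC machine:
Trie (insert patterns):
  0='ε' goto a→6 b→11 c→14 d→1
  1='d' goto e→2
  2='de' goto e→3
  3='dee' goto c→4
  4='deec' goto d→5
  5='deecd' goto ·  ←P0
  6='a' goto b→7
  7='ab' goto d→8
  8='abd' goto a→9
  9='abda' goto d→10
  10='abdad' goto ·  ←P1
  11='b' goto c→12
  12='bc' goto d→13
  13='bcd' goto ·  ←P2
  14='c' goto d→15
  15='cd' goto ·  ←P3

Failure links (BFS by depth):
  fail(1) 'd': from fail(0)=0 chase 'd': 0 ⇒ 0;  out=∅∪out(0)=∅
  fail(6) 'a': from fail(0)=0 chase 'a': 0 ⇒ 0;  out=∅∪out(0)=∅
  fail(11) 'b': from fail(0)=0 chase 'b': 0 ⇒ 0;  out=∅∪out(0)=∅
  fail(14) 'c': from fail(0)=0 chase 'c': 0 ⇒ 0;  out=∅∪out(0)=∅
  fail(2) 'de': from fail(1)=0 chase 'e': 0 ⇒ 0;  out=∅∪out(0)=∅
  fail(7) 'ab': from fail(6)=0 chase 'b': 0 ⇒ 11;  out=∅∪out(11)=∅
  fail(12) 'bc': from fail(11)=0 chase 'c': 0 ⇒ 14;  out=∅∪out(14)=∅
  fail(15) 'cd': from fail(14)=0 chase 'd': 0 ⇒ 1;  out={3}∪out(1)={3}
  fail(3) 'dee': from fail(2)=0 chase 'e': 0 ⇒ 0;  out=∅∪out(0)=∅
  fail(8) 'abd': from fail(7)=11 chase 'd': 11→0 ⇒ 1;  out=∅∪out(1)=∅
  fail(13) 'bcd': from fail(12)=14 chase 'd': 14 ⇒ 15;  out={2}∪out(15)={2,3}
  fail(4) 'deec': from fail(3)=0 chase 'c': 0 ⇒ 14;  out=∅∪out(14)=∅
  fail(9) 'abda': from fail(8)=1 chase 'a': 1→0 ⇒ 6;  out=∅∪out(6)=∅
  fail(5) 'deecd': from fail(4)=14 chase 'd': 14 ⇒ 15;  out={0}∪out(15)={0,3}
  fail(10) 'abdad': from fail(9)=6 chase 'd': 6→0 ⇒ 1;  out={1}∪out(1)={1}

Run:
i=0 'c': node 0→14
i=1 'd': node 14→15  emit P3@[0:1]
i=2 'd': node 15→1 (via fail)
i=3 'd': node 1→1 (via fail)
i=4 'e': node 1→2
i=5 'e': node 2→3
i=6 'c': node 3→4
i=7 'd': node 4→5  emit P0@[3:7],P3@[6:7]
i=8 'd': node 5→1 (via fail)
i=9 'c': node 1→14 (via fail)
i=10 'e': node 14→0 (via fail)
i=11 'e': node 0→0
i=12 'c': node 0→14
i=13 'b': node 14→11 (via fail)
i=14 'b': node 11→11 (via fail)
i=15 'e': node 11→0 (via fail)
i=16 'd': node 0→1
i=17 'e': node 1→2
i=18 'e': node 2→3
i=19 'c': node 3→4
i=20 'd': node 4→5  emit P0@[16:20],P3@[19:20]
i=21 'b': node 5→11 (via fail)
i=22 'c': node 11→12
i=23 'd': node 12→13  emit P2@[21:23],P3@[22:23]
i=24 'a': node 13→6 (via fail)
i=25 'b': node 6→7
i=26 'd': node 7→8
i=27 'a': node 8→9
i=28 'd': node 9→10  emit P1@[24:28]
i=29 'e': node 10→2 (via fail)
i=30 'e': node 2→3
i=31 'b': node 3→11 (via fail)
i=32 'c': node 11→12
i=33 'd': node 12→13  emit P2@[31:33],P3@[32:33]
i=34 'e': node 13→2 (via fail)
i=35 'c': node 2→14 (via fail)
i=36 'd': node 14→15  emit P3@[35:36]
i=37 'b': node 15→11 (via fail)
i=38 'c': node 11→12
i=39 'a': node 12→6 (via fail)
i=40 'b': node 6→7
i=41 'd': node 7→8
i=42 'a': node 8→9
i=43 'd': node 9→10  emit P1@[39:43]
i=44 'b': node 10→11 (via fail)
i=45 'b': node 11→11 (via fail)
i=46 'b': node 11→11 (via fail)
i=47 'c': node 11→12
i=48 'd': node 12→13  emit P2@[46:48],P3@[47:48]
i=49 'b': node 13→11 (via fail)
i=50 'b': node 11→11 (via fail)
i=51 'c': node 11→12
i=52 'd': node 12→13  emit P2@[50:52],P3@[51:52]

All matches (sorted): [[1,3],[7,0],[7,3],[20,0],[20,3],[23,2],[23,3],[28,1],[33,2],[33,3],[36,3],[43,1],[48,2],[48,3],[52,2],[52,3]]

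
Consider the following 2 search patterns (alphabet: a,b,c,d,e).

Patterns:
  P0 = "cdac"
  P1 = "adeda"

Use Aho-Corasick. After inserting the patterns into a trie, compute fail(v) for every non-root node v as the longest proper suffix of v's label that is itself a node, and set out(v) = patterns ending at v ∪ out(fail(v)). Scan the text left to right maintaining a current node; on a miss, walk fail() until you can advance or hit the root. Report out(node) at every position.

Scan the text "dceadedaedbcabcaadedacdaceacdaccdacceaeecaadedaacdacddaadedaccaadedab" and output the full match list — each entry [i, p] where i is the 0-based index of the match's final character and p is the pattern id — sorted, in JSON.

Build:
Trie (insert patterns):
  0='ε' goto a→5 c→1
  1='c' goto d→2
  2='cd' goto a→3
  3='cda' goto c→4
  4='cdac' goto ·  [P0 ends]
  5='a' goto d→6
  6='ad' goto e→7
  7='ade' goto d→8
  8='aded' goto a→9
  9='adeda' goto ·  [P1 ends]

BFS fail/out derivation:
  n1('c'): parent n0 fail=0; on 'c' 0 → fail=0;  out ∅∪∅=∅
  n5('a'): parent n0 fail=0; on 'a' 0 → fail=0;  out ∅∪∅=∅
  n2('cd'): parent n1 fail=0; on 'd' 0 → fail=0;  out ∅∪∅=∅
  n6('ad'): parent n5 fail=0; on 'd' 0 → fail=0;  out ∅∪∅=∅
  n3('cda'): parent n2 fail=0; on 'a' 0 → fail=5;  out ∅∪∅=∅
  n7('ade'): parent n6 fail=0; on 'e' 0 → fail=0;  out ∅∪∅=∅
  n4('cdac'): parent n3 fail=5; on 'c' 5→0 → fail=1;  out {0}∪∅={0}
  n8('aded'): parent n7 fail=0; on 'd' 0 → fail=0;  out ∅∪∅=∅
  n9('adeda'): parent n8 fail=0; on 'a' 0 → fail=5;  out {1}∪∅={1}

Text stream:
i=0 'd': node 0→0
i=1 'c': node 0→1
i=2 'e': node 1→0 (fail-walked)
i=3 'a': node 0→5
i=4 'd': node 5→6
i=5 'e': node 6→7
i=6 'd': node 7→8
i=7 'a': node 8→9  ** P1@[3:7]
i=8 'e': node 9→0 (fail-walked)
i=9 'd': node 0→0
i=10 'b': node 0→0
i=11 'c': node 0→1
i=12 'a': node 1→5 (fail-walked)
i=13 'b': node 5→0 (fail-walked)
i=14 'c': node 0→1
i=15 'a': node 1→5 (fail-walked)
i=16 'a': node 5→5 (fail-walked)
i=17 'd': node 5→6
i=18 'e': node 6→7
i=19 'd': node 7→8
i=20 'a': node 8→9  ** P1@[16:20]
i=21 'c': node 9→1 (fail-walked)
i=22 'd': node 1→2
i=23 'a': node 2→3
i=24 'c': node 3→4  ** P0@[21:24]
i=25 'e': node 4→0 (fail-walked)
i=26 'a': node 0→5
i=27 'c': node 5→1 (fail-walked)
i=28 'd': node 1→2
i=29 'a': node 2→3
i=30 'c': node 3→4  ** P0@[27:30]
i=31 'c': node 4→1 (fail-walked)
i=32 'd': node 1→2
i=33 'a': node 2→3
i=34 'c': node 3→4  ** P0@[31:34]
i=35 'c': node 4→1 (fail-walked)
i=36 'e': node 1→0 (fail-walked)
i=37 'a': node 0→5
i=38 'e': node 5→0 (fail-walked)
i=39 'e': node 0→0
i=40 'c': node 0→1
i=41 'a': node 1→5 (fail-walked)
i=42 'a': node 5→5 (fail-walked)
i=43 'd': node 5→6
i=44 'e': node 6→7
i=45 'd': node 7→8
i=46 'a': node 8→9  ** P1@[42:46]
i=47 'a': node 9→5 (fail-walked)
i=48 'c': node 5→1 (fail-walked)
i=49 'd': node 1→2
i=50 'a': node 2→3
i=51 'c': node 3→4  ** P0@[48:51]
i=52 'd': node 4→2 (fail-walked)
i=53 'd': node 2→0 (fail-walked)
i=54 'a': node 0→5
i=55 'a': node 5→5 (fail-walked)
i=56 'd': node 5→6
i=57 'e': node 6→7
i=58 'd': node 7→8
i=59 'a': node 8→9  ** P1@[55:59]
i=60 'c': node 9→1 (fail-walked)
i=61 'c': node 1→1 (fail-walked)
i=62 'a': node 1→5 (fail-walked)
i=63 'a': node 5→5 (fail-walked)
i=64 'd': node 5→6
i=65 'e': node 6→7
i=66 'd': node 7→8
i=67 'a': node 8→9  ** P1@[63:67]
i=68 'b': node 9→0 (fail-walked)

Matches: [[7,1],[20,1],[24,0],[30,0],[34,0],[46,1],[51,0],[59,1],[67,1]]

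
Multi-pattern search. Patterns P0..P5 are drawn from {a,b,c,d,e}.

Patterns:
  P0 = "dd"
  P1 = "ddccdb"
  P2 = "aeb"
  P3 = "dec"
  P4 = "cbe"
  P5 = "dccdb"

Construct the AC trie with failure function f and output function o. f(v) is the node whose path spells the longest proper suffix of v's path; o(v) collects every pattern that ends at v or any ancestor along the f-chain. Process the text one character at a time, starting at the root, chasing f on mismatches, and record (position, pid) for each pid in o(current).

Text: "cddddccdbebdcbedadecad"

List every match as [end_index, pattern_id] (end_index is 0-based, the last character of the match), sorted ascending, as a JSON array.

Construct AC machine:
Trie nodes:
  0='ε' goto a→7 c→12 d→1
  1='d' goto c→15 d→2 e→10
  2='dd' goto c→3  [P0 ends]
  3='ddc' goto c→4
  4='ddcc' goto d→5
  5='ddccd' goto b→6
  6='ddccdb' goto ·  [P1 ends]
  7='a' goto e→8
  8='ae' goto b→9
  9='aeb' goto ·  [P2 ends]
  10='de' goto c→11
  11='dec' goto ·  [P3 ends]
  12='c' goto b→13
  13='cb' goto e→14
  14='cbe' goto ·  [P4 ends]
  15='dc' goto c→16
  16='dcc' goto d→17
  17='dccd' goto b→18
  18='dccdb' goto ·  [P5 ends]

BFS fail/out derivation:
  n1('d'): parent n0 fail=0; on 'd' 0 → fail=0;  out ∅∪∅=∅
  n7('a'): parent n0 fail=0; on 'a' 0 → fail=0;  out ∅∪∅=∅
  n12('c'): parent n0 fail=0; on 'c' 0 → fail=0;  out ∅∪∅=∅
  n2('dd'): parent n1 fail=0; on 'd' 0 → fail=1;  out {0}∪∅={0}
  n8('ae'): parent n7 fail=0; on 'e' 0 → fail=0;  out ∅∪∅=∅
  n10('de'): parent n1 fail=0; on 'e' 0 → fail=0;  out ∅∪∅=∅
  n13('cb'): parent n12 fail=0; on 'b' 0 → fail=0;  out ∅∪∅=∅
  n15('dc'): parent n1 fail=0; on 'c' 0 → fail=12;  out ∅∪∅=∅
  n3('ddc'): parent n2 fail=1; on 'c' 1 → fail=15;  out ∅∪∅=∅
  n9('aeb'): parent n8 fail=0; on 'b' 0 → fail=0;  out {2}∪∅={2}
  n11('dec'): parent n10 fail=0; on 'c' 0 → fail=12;  out {3}∪∅={3}
  n14('cbe'): parent n13 fail=0; on 'e' 0 → fail=0;  out {4}∪∅={4}
  n16('dcc'): parent n15 fail=12; on 'c' 12→0 → fail=12;  out ∅∪∅=∅
  n4('ddcc'): parent n3 fail=15; on 'c' 15 → fail=16;  out ∅∪∅=∅
  n17('dccd'): parent n16 fail=12; on 'd' 12→0 → fail=1;  out ∅∪∅=∅
  n5('ddccd'): parent n4 fail=16; on 'd' 16 → fail=17;  out ∅∪∅=∅
  n18('dccdb'): parent n17 fail=1; on 'b' 1→0 → fail=0;  out {5}∪∅={5}
  n6('ddccdb'): parent n5 fail=17; on 'b' 17 → fail=18;  out {1}∪{5}={1,5}

Scan:
pos 0 'c': at 12
pos 1 'd': at 1 ·f
pos 2 'd': at 2  emit P0@[1:2]
pos 3 'd': at 2 ·f  emit P0@[2:3]
pos 4 'd': at 2 ·f  emit P0@[3:4]
pos 5 'c': at 3
pos 6 'c': at 4
pos 7 'd': at 5
pos 8 'b': at 6  emit P1@[3:8],P5@[4:8]
pos 9 'e': at 0 ·f
pos 10 'b': at 0
pos 11 'd': at 1
pos 12 'c': at 15
pos 13 'b': at 13 ·f
pos 14 'e': at 14  emit P4@[12:14]
pos 15 'd': at 1 ·f
pos 16 'a': at 7 ·f
pos 17 'd': at 1 ·f
pos 18 'e': at 10
pos 19 'c': at 11  emit P3@[17:19]
pos 20 'a': at 7 ·f
pos 21 'd': at 1 ·f

Matches: [[2,0],[3,0],[4,0],[8,1],[8,5],[14,4],[19,3]]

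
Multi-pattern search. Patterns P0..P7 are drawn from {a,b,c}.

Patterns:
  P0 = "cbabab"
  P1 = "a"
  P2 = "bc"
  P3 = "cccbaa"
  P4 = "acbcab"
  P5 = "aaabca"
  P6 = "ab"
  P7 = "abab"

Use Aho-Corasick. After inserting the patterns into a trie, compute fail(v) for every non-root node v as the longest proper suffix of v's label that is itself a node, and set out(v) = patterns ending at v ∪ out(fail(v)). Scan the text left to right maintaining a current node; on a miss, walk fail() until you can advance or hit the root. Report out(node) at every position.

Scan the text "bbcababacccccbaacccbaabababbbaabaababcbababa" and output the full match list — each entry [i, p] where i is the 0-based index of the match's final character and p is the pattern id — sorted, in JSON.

Build:
Trie nodes:
  n0 'ε': a→7 b→8 c→1
  n1 'c': b→2 c→10
  n2 'cb': a→3
  n3 'cba': b→4
  n4 'cbab': a→5
  n5 'cbaba': b→6
  n6 'cbabab': ·  ←P0
  n7 'a': a→20 b→25 c→15  ←P1
  n8 'b': c→9
  n9 'bc': ·  ←P2
  n10 'cc': c→11
  n11 'ccc': b→12
  n12 'cccb': a→13
  n13 'cccba': a→14
  n14 'cccbaa': ·  ←P3
  n15 'ac': b→16
  n16 'acb': c→17
  n17 'acbc': a→18
  n18 'acbca': b→19
  n19 'acbcab': ·  ←P4
  n20 'aa': a→21
  n21 'aaa': b→22
  n22 'aaab': c→23
  n23 'aaabc': a→24
  n24 'aaabca': ·  ←P5
  n25 'ab': a→26  ←P6
  n26 'aba': b→27
  n27 'abab': ·  ←P7

BFS fail/out derivation:
  fail(1) 'c': from fail(0)=0 chase 'c': 0 ⇒ 0;  out=∅∪out(0)=∅
  fail(7) 'a': from fail(0)=0 chase 'a': 0 ⇒ 0;  out={1}∪out(0)={1}
  fail(8) 'b': from fail(0)=0 chase 'b': 0 ⇒ 0;  out=∅∪out(0)=∅
  fail(2) 'cb': from fail(1)=0 chase 'b': 0 ⇒ 8;  out=∅∪out(8)=∅
  fail(9) 'bc': from fail(8)=0 chase 'c': 0 ⇒ 1;  out={2}∪out(1)={2}
  fail(10) 'cc': from fail(1)=0 chase 'c': 0 ⇒ 1;  out=∅∪out(1)=∅
  fail(15) 'ac': from fail(7)=0 chase 'c': 0 ⇒ 1;  out=∅∪out(1)=∅
  fail(20) 'aa': from fail(7)=0 chase 'a': 0 ⇒ 7;  out=∅∪out(7)={1}
  fail(25) 'ab': from fail(7)=0 chase 'b': 0 ⇒ 8;  out={6}∪out(8)={6}
  fail(3) 'cba': from fail(2)=8 chase 'a': 8→0 ⇒ 7;  out=∅∪out(7)={1}
  fail(11) 'ccc': from fail(10)=1 chase 'c': 1 ⇒ 10;  out=∅∪out(10)=∅
  fail(16) 'acb': from fail(15)=1 chase 'b': 1 ⇒ 2;  out=∅∪out(2)=∅
  fail(21) 'aaa': from fail(20)=7 chase 'a': 7 ⇒ 20;  out=∅∪out(20)={1}
  fail(26) 'aba': from fail(25)=8 chase 'a': 8→0 ⇒ 7;  out=∅∪out(7)={1}
  fail(4) 'cbab': from fail(3)=7 chase 'b': 7 ⇒ 25;  out=∅∪out(25)={6}
  fail(12) 'cccb': from fail(11)=10 chase 'b': 10→1 ⇒ 2;  out=∅∪out(2)=∅
  fail(17) 'acbc': from fail(16)=2 chase 'c': 2→8 ⇒ 9;  out=∅∪out(9)={2}
  fail(22) 'aaab': from fail(21)=20 chase 'b': 20→7 ⇒ 25;  out=∅∪out(25)={6}
  fail(27) 'abab': from fail(26)=7 chase 'b': 7 ⇒ 25;  out={7}∪out(25)={6,7}
  fail(5) 'cbaba': from fail(4)=25 chase 'a': 25 ⇒ 26;  out=∅∪out(26)={1}
  fail(13) 'cccba': from fail(12)=2 chase 'a': 2 ⇒ 3;  out=∅∪out(3)={1}
  fail(18) 'acbca': from fail(17)=9 chase 'a': 9→1→0 ⇒ 7;  out=∅∪out(7)={1}
  fail(23) 'aaabc': from fail(22)=25 chase 'c': 25→8 ⇒ 9;  out=∅∪out(9)={2}
  fail(6) 'cbabab': from fail(5)=26 chase 'b': 26 ⇒ 27;  out={0}∪out(27)={0,6,7}
  fail(14) 'cccbaa': from fail(13)=3 chase 'a': 3→7 ⇒ 20;  out={3}∪out(20)={1,3}
  fail(19) 'acbcab': from fail(18)=7 chase 'b': 7 ⇒ 25;  out={4}∪out(25)={4,6}
  fail(24) 'aaabca': from fail(23)=9 chase 'a': 9→1→0 ⇒ 7;  out={5}∪out(7)={1,5}

Scan:
i=0 'b': node 0→8
i=1 'b': node 8→8 (fail-walked)
i=2 'c': node 8→9  ** P2@[1:2]
i=3 'a': node 9→7 (fail-walked)  ** P1@[3:3]
i=4 'b': node 7→25  ** P6@[3:4]
i=5 'a': node 25→26  ** P1@[5:5]
i=6 'b': node 26→27  ** P6@[5:6],P7@[3:6]
i=7 'a': node 27→26 (fail-walked)  ** P1@[7:7]
i=8 'c': node 26→15 (fail-walked)
i=9 'c': node 15→10 (fail-walked)
i=10 'c': node 10→11
i=11 'c': node 11→11 (fail-walked)
i=12 'c': node 11→11 (fail-walked)
i=13 'b': node 11→12
i=14 'a': node 12→13  ** P1@[14:14]
i=15 'a': node 13→14  ** P1@[15:15],P3@[10:15]
i=16 'c': node 14→15 (fail-walked)
i=17 'c': node 15→10 (fail-walked)
i=18 'c': node 10→11
i=19 'b': node 11→12
i=20 'a': node 12→13  ** P1@[20:20]
i=21 'a': node 13→14  ** P1@[21:21],P3@[16:21]
i=22 'b': node 14→25 (fail-walked)  ** P6@[21:22]
i=23 'a': node 25→26  ** P1@[23:23]
i=24 'b': node 26→27  ** P6@[23:24],P7@[21:24]
i=25 'a': node 27→26 (fail-walked)  ** P1@[25:25]
i=26 'b': node 26→27  ** P6@[25:26],P7@[23:26]
i=27 'b': node 27→8 (fail-walked)
i=28 'b': node 8→8 (fail-walked)
i=29 'a': node 8→7 (fail-walked)  ** P1@[29:29]
i=30 'a': node 7→20  ** P1@[30:30]
i=31 'b': node 20→25 (fail-walked)  ** P6@[30:31]
i=32 'a': node 25→26  ** P1@[32:32]
i=33 'a': node 26→20 (fail-walked)  ** P1@[33:33]
i=34 'b': node 20→25 (fail-walked)  ** P6@[33:34]
i=35 'a': node 25→26  ** P1@[35:35]
i=36 'b': node 26→27  ** P6@[35:36],P7@[33:36]
i=37 'c': node 27→9 (fail-walked)  ** P2@[36:37]
i=38 'b': node 9→2 (fail-walked)
i=39 'a': node 2→3  ** P1@[39:39]
i=40 'b': node 3→4  ** P6@[39:40]
i=41 'a': node 4→5  ** P1@[41:41]
i=42 'b': node 5→6  ** P0@[37:42],P6@[41:42],P7@[39:42]
i=43 'a': node 6→26 (fail-walked)  ** P1@[43:43]

Matches: [[2,2],[3,1],[4,6],[5,1],[6,6],[6,7],[7,1],[14,1],[15,1],[15,3],[20,1],[21,1],[21,3],[22,6],[23,1],[24,6],[24,7],[25,1],[26,6],[26,7],[29,1],[30,1],[31,6],[32,1],[33,1],[34,6],[35,1],[36,6],[36,7],[37,2],[39,1],[40,6],[41,1],[42,0],[42,6],[42,7],[43,1]]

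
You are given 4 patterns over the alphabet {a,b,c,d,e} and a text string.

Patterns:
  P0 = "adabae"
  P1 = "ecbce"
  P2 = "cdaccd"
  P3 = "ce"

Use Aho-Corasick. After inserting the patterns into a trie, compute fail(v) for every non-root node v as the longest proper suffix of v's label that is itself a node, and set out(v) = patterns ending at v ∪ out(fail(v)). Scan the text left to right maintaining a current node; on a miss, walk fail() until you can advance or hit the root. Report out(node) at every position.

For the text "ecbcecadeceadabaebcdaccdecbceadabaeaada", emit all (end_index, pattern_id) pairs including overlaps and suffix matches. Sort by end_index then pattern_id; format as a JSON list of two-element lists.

Build:
Trie (insert patterns):
  0='ε' goto a→1 c→12 e→7
  1='a' goto d→2
  2='ad' goto a→3
  3='ada' goto b→4
  4='adab' goto a→5
  5='adaba' goto e→6
  6='adabae' goto ·  ←P0
  7='e' goto c→8
  8='ec' goto b→9
  9='ecb' goto c→10
  10='ecbc' goto e→11
  11='ecbce' goto ·  ←P1
  12='c' goto d→13 e→18
  13='cd' goto a→14
  14='cda' goto c→15
  15='cdac' goto c→16
  16='cdacc' goto d→17
  17='cdaccd' goto ·  ←P2
  18='ce' goto ·  ←P3

Failure links (BFS by depth):
  n1('a'): parent n0 fail=0; on 'a' 0 → fail=0;  out ∅∪∅=∅
  n7('e'): parent n0 fail=0; on 'e' 0 → fail=0;  out ∅∪∅=∅
  n12('c'): parent n0 fail=0; on 'c' 0 → fail=0;  out ∅∪∅=∅
  n2('ad'): parent n1 fail=0; on 'd' 0 → fail=0;  out ∅∪∅=∅
  n8('ec'): parent n7 fail=0; on 'c' 0 → fail=12;  out ∅∪∅=∅
  n13('cd'): parent n12 fail=0; on 'd' 0 → fail=0;  out ∅∪∅=∅
  n18('ce'): parent n12 fail=0; on 'e' 0 → fail=7;  out {3}∪∅={3}
  n3('ada'): parent n2 fail=0; on 'a' 0 → fail=1;  out ∅∪∅=∅
  n9('ecb'): parent n8 fail=12; on 'b' 12→0 → fail=0;  out ∅∪∅=∅
  n14('cda'): parent n13 fail=0; on 'a' 0 → fail=1;  out ∅∪∅=∅
  n4('adab'): parent n3 fail=1; on 'b' 1→0 → fail=0;  out ∅∪∅=∅
  n10('ecbc'): parent n9 fail=0; on 'c' 0 → fail=12;  out ∅∪∅=∅
  n15('cdac'): parent n14 fail=1; on 'c' 1→0 → fail=12;  out ∅∪∅=∅
  n5('adaba'): parent n4 fail=0; on 'a' 0 → fail=1;  out ∅∪∅=∅
  n11('ecbce'): parent n10 fail=12; on 'e' 12 → fail=18;  out {1}∪{3}={1,3}
  n16('cdacc'): parent n15 fail=12; on 'c' 12→0 → fail=12;  out ∅∪∅=∅
  n6('adabae'): parent n5 fail=1; on 'e' 1→0 → fail=7;  out {0}∪∅={0}
  n17('cdaccd'): parent n16 fail=12; on 'd' 12 → fail=13;  out {2}∪∅={2}

Scan:
[0] read 'e'  n0⇒n7
[1] read 'c'  n7⇒n8
[2] read 'b'  n8⇒n9
[3] read 'c'  n9⇒n10
[4] read 'e'  n10⇒n11  ** P1@[0:4],P3@[3:4]
[5] read 'c'  n11⇒n8 (via fail)
[6] read 'a'  n8⇒n1 (via fail)
[7] read 'd'  n1⇒n2
[8] read 'e'  n2⇒n7 (via fail)
[9] read 'c'  n7⇒n8
[10] read 'e'  n8⇒n18 (via fail)  ** P3@[9:10]
[11] read 'a'  n18⇒n1 (via fail)
[12] read 'd'  n1⇒n2
[13] read 'a'  n2⇒n3
[14] read 'b'  n3⇒n4
[15] read 'a'  n4⇒n5
[16] read 'e'  n5⇒n6  ** P0@[11:16]
[17] read 'b'  n6⇒n0 (via fail)
[18] read 'c'  n0⇒n12
[19] read 'd'  n12⇒n13
[20] read 'a'  n13⇒n14
[21] read 'c'  n14⇒n15
[22] read 'c'  n15⇒n16
[23] read 'd'  n16⇒n17  ** P2@[18:23]
[24] read 'e'  n17⇒n7 (via fail)
[25] read 'c'  n7⇒n8
[26] read 'b'  n8⇒n9
[27] read 'c'  n9⇒n10
[28] read 'e'  n10⇒n11  ** P1@[24:28],P3@[27:28]
[29] read 'a'  n11⇒n1 (via fail)
[30] read 'd'  n1⇒n2
[31] read 'a'  n2⇒n3
[32] read 'b'  n3⇒n4
[33] read 'a'  n4⇒n5
[34] read 'e'  n5⇒n6  ** P0@[29:34]
[35] read 'a'  n6⇒n1 (via fail)
[36] read 'a'  n1⇒n1 (via fail)
[37] read 'd'  n1⇒n2
[38] read 'a'  n2⇒n3

Result: [[4,1],[4,3],[10,3],[16,0],[23,2],[28,1],[28,3],[34,0]]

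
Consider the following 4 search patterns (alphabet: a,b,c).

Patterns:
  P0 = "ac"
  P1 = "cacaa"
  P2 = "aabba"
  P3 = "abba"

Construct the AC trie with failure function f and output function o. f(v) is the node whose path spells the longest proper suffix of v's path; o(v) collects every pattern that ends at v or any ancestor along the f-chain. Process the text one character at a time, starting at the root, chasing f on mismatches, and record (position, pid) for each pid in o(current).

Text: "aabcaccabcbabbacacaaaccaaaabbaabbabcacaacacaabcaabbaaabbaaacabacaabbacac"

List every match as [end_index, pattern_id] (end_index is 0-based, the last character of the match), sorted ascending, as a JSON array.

Construct AC machine:
Trie (insert patterns):
  n0 'ε': a→1 c→3
  n1 'a': a→8 b→12 c→2
  n2 'ac': ·  ←P0
  n3 'c': a→4
  n4 'ca': c→5
  n5 'cac': a→6
  n6 'caca': a→7
  n7 'cacaa': ·  ←P1
  n8 'aa': b→9
  n9 'aab': b→10
  n10 'aabb': a→11
  n11 'aabba': ·  ←P2
  n12 'ab': b→13
  n13 'abb': a→14
  n14 'abba': ·  ←P3

BFS fail/out derivation:
  n1('a'): parent n0 fail=0; on 'a' 0 → fail=0;  out ∅∪∅=∅
  n3('c'): parent n0 fail=0; on 'c' 0 → fail=0;  out ∅∪∅=∅
  n2('ac'): parent n1 fail=0; on 'c' 0 → fail=3;  out {0}∪∅={0}
  n4('ca'): parent n3 fail=0; on 'a' 0 → fail=1;  out ∅∪∅=∅
  n8('aa'): parent n1 fail=0; on 'a' 0 → fail=1;  out ∅∪∅=∅
  n12('ab'): parent n1 fail=0; on 'b' 0 → fail=0;  out ∅∪∅=∅
  n5('cac'): parent n4 fail=1; on 'c' 1 → fail=2;  out ∅∪{0}={0}
  n9('aab'): parent n8 fail=1; on 'b' 1 → fail=12;  out ∅∪∅=∅
  n13('abb'): parent n12 fail=0; on 'b' 0 → fail=0;  out ∅∪∅=∅
  n6('caca'): parent n5 fail=2; on 'a' 2→3 → fail=4;  out ∅∪∅=∅
  n10('aabb'): parent n9 fail=12; on 'b' 12 → fail=13;  out ∅∪∅=∅
  n14('abba'): parent n13 fail=0; on 'a' 0 → fail=1;  out {3}∪∅={3}
  n7('cacaa'): parent n6 fail=4; on 'a' 4→1 → fail=8;  out {1}∪∅={1}
  n11('aabba'): parent n10 fail=13; on 'a' 13 → fail=14;  out {2}∪{3}={2,3}

Text stream:
[0] read 'a'  n0⇒n1
[1] read 'a'  n1⇒n8
[2] read 'b'  n8⇒n9
[3] read 'c'  n9⇒n3 (via fail)
[4] read 'a'  n3⇒n4
[5] read 'c'  n4⇒n5  → match P0@[4:5]
[6] read 'c'  n5⇒n3 (via fail)
[7] read 'a'  n3⇒n4
[8] read 'b'  n4⇒n12 (via fail)
[9] read 'c'  n12⇒n3 (via fail)
[10] read 'b'  n3⇒n0 (via fail)
[11] read 'a'  n0⇒n1
[12] read 'b'  n1⇒n12
[13] read 'b'  n12⇒n13
[14] read 'a'  n13⇒n14  → match P3@[11:14]
[15] read 'c'  n14⇒n2 (via fail)  → match P0@[14:15]
[16] read 'a'  n2⇒n4 (via fail)
[17] read 'c'  n4⇒n5  → match P0@[16:17]
[18] read 'a'  n5⇒n6
[19] read 'a'  n6⇒n7  → match P1@[15:19]
[20] read 'a'  n7⇒n8 (via fail)
[21] read 'c'  n8⇒n2 (via fail)  → match P0@[20:21]
[22] read 'c'  n2⇒n3 (via fail)
[23] read 'a'  n3⇒n4
[24] read 'a'  n4⇒n8 (via fail)
[25] read 'a'  n8⇒n8 (via fail)
[26] read 'a'  n8⇒n8 (via fail)
[27] read 'b'  n8⇒n9
[28] read 'b'  n9⇒n10
[29] read 'a'  n10⇒n11  → match P2@[25:29],P3@[26:29]
[30] read 'a'  n11⇒n8 (via fail)
[31] read 'b'  n8⇒n9
[32] read 'b'  n9⇒n10
[33] read 'a'  n10⇒n11  → match P2@[29:33],P3@[30:33]
[34] read 'b'  n11⇒n12 (via fail)
[35] read 'c'  n12⇒n3 (via fail)
[36] read 'a'  n3⇒n4
[37] read 'c'  n4⇒n5  → match P0@[36:37]
[38] read 'a'  n5⇒n6
[39] read 'a'  n6⇒n7  → match P1@[35:39]
[40] read 'c'  n7⇒n2 (via fail)  → match P0@[39:40]
[41] read 'a'  n2⇒n4 (via fail)
[42] read 'c'  n4⇒n5  → match P0@[41:42]
[43] read 'a'  n5⇒n6
[44] read 'a'  n6⇒n7  → match P1@[40:44]
[45] read 'b'  n7⇒n9 (via fail)
[46] read 'c'  n9⇒n3 (via fail)
[47] read 'a'  n3⇒n4
[48] read 'a'  n4⇒n8 (via fail)
[49] read 'b'  n8⇒n9
[50] read 'b'  n9⇒n10
[51] read 'a'  n10⇒n11  → match P2@[47:51],P3@[48:51]
[52] read 'a'  n11⇒n8 (via fail)
[53] read 'a'  n8⇒n8 (via fail)
[54] read 'b'  n8⇒n9
[55] read 'b'  n9⇒n10
[56] read 'a'  n10⇒n11  → match P2@[52:56],P3@[53:56]
[57] read 'a'  n11⇒n8 (via fail)
[58] read 'a'  n8⇒n8 (via fail)
[59] read 'c'  n8⇒n2 (via fail)  → match P0@[58:59]
[60] read 'a'  n2⇒n4 (via fail)
[61] read 'b'  n4⇒n12 (via fail)
[62] read 'a'  n12⇒n1 (via fail)
[63] read 'c'  n1⇒n2  → match P0@[62:63]
[64] read 'a'  n2⇒n4 (via fail)
[65] read 'a'  n4⇒n8 (via fail)
[66] read 'b'  n8⇒n9
[67] read 'b'  n9⇒n10
[68] read 'a'  n10⇒n11  → match P2@[64:68],P3@[65:68]
[69] read 'c'  n11⇒n2 (via fail)  → match P0@[68:69]
[70] read 'a'  n2⇒n4 (via fail)
[71] read 'c'  n4⇒n5  → match P0@[70:71]

Result: [[5,0],[14,3],[15,0],[17,0],[19,1],[21,0],[29,2],[29,3],[33,2],[33,3],[37,0],[39,1],[40,0],[42,0],[44,1],[51,2],[51,3],[56,2],[56,3],[59,0],[63,0],[68,2],[68,3],[69,0],[71,0]]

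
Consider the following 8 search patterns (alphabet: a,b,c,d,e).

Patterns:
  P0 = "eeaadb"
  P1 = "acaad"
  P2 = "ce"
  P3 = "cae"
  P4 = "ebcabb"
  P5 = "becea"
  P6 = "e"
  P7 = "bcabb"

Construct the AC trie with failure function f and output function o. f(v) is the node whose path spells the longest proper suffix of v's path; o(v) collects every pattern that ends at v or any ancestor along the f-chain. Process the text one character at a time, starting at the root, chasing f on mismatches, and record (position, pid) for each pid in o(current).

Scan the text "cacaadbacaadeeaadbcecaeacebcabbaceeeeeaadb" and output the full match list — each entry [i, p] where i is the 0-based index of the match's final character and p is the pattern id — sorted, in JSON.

Build automaton:
Trie (insert patterns):
  n0 'ε': a→7 b→21 c→12 e→1
  n1 'e': b→16 e→2  [P6 ends]
  n2 'ee': a→3
  n3 'eea': a→4
  n4 'eeaa': d→5
  n5 'eeaad': b→6
  n6 'eeaadb': ·  [P0 ends]
  n7 'a': c→8
  n8 'ac': a→9
  n9 'aca': a→10
  n10 'acaa': d→11
  n11 'acaad': ·  [P1 ends]
  n12 'c': a→14 e→13
  n13 'ce': ·  [P2 ends]
  n14 'ca': e→15
  n15 'cae': ·  [P3 ends]
  n16 'eb': c→17
  n17 'ebc': a→18
  n18 'ebca': b→19
  n19 'ebcab': b→20
  n20 'ebcabb': ·  [P4 ends]
  n21 'b': c→26 e→22
  n22 'be': c→23
  n23 'bec': e→24
  n24 'bece': a→25
  n25 'becea': ·  [P5 ends]
  n26 'bc': a→27
  n27 'bca': b→28
  n28 'bcab': b→29
  n29 'bcabb': ·  [P7 ends]

Failure links (BFS by depth):
  fail(1) 'e': from fail(0)=0 chase 'e': 0 ⇒ 0;  out={6}∪out(0)={6}
  fail(7) 'a': from fail(0)=0 chase 'a': 0 ⇒ 0;  out=∅∪out(0)=∅
  fail(12) 'c': from fail(0)=0 chase 'c': 0 ⇒ 0;  out=∅∪out(0)=∅
  fail(21) 'b': from fail(0)=0 chase 'b': 0 ⇒ 0;  out=∅∪out(0)=∅
  fail(2) 'ee': from fail(1)=0 chase 'e': 0 ⇒ 1;  out=∅∪out(1)={6}
  fail(8) 'ac': from fail(7)=0 chase 'c': 0 ⇒ 12;  out=∅∪out(12)=∅
  fail(13) 'ce': from fail(12)=0 chase 'e': 0 ⇒ 1;  out={2}∪out(1)={2,6}
  fail(14) 'ca': from fail(12)=0 chase 'a': 0 ⇒ 7;  out=∅∪out(7)=∅
  fail(16) 'eb': from fail(1)=0 chase 'b': 0 ⇒ 21;  out=∅∪out(21)=∅
  fail(22) 'be': from fail(21)=0 chase 'e': 0 ⇒ 1;  out=∅∪out(1)={6}
  fail(26) 'bc': from fail(21)=0 chase 'c': 0 ⇒ 12;  out=∅∪out(12)=∅
  fail(3) 'eea': from fail(2)=1 chase 'a': 1→0 ⇒ 7;  out=∅∪out(7)=∅
  fail(9) 'aca': from fail(8)=12 chase 'a': 12 ⇒ 14;  out=∅∪out(14)=∅
  fail(15) 'cae': from fail(14)=7 chase 'e': 7→0 ⇒ 1;  out={3}∪out(1)={3,6}
  fail(17) 'ebc': from fail(16)=21 chase 'c': 21 ⇒ 26;  out=∅∪out(26)=∅
  fail(23) 'bec': from fail(22)=1 chase 'c': 1→0 ⇒ 12;  out=∅∪out(12)=∅
  fail(27) 'bca': from fail(26)=12 chase 'a': 12 ⇒ 14;  out=∅∪out(14)=∅
  fail(4) 'eeaa': from fail(3)=7 chase 'a': 7→0 ⇒ 7;  out=∅∪out(7)=∅
  fail(10) 'acaa': from fail(9)=14 chase 'a': 14→7→0 ⇒ 7;  out=∅∪out(7)=∅
  fail(18) 'ebca': from fail(17)=26 chase 'a': 26 ⇒ 27;  out=∅∪out(27)=∅
  fail(24) 'bece': from fail(23)=12 chase 'e': 12 ⇒ 13;  out=∅∪out(13)={2,6}
  fail(28) 'bcab': from fail(27)=14 chase 'b': 14→7→0 ⇒ 21;  out=∅∪out(21)=∅
  fail(5) 'eeaad': from fail(4)=7 chase 'd': 7→0 ⇒ 0;  out=∅∪out(0)=∅
  fail(11) 'acaad': from fail(10)=7 chase 'd': 7→0 ⇒ 0;  out={1}∪out(0)={1}
  fail(19) 'ebcab': from fail(18)=27 chase 'b': 27 ⇒ 28;  out=∅∪out(28)=∅
  fail(25) 'becea': from fail(24)=13 chase 'a': 13→1→0 ⇒ 7;  out={5}∪out(7)={5}
  fail(29) 'bcabb': from fail(28)=21 chase 'b': 21→0 ⇒ 21;  out={7}∪out(21)={7}
  fail(6) 'eeaadb': from fail(5)=0 chase 'b': 0 ⇒ 21;  out={0}∪out(21)={0}
  fail(20) 'ebcabb': from fail(19)=28 chase 'b': 28 ⇒ 29;  out={4}∪out(29)={4,7}

Run:
pos 0 'c': at 12
pos 1 'a': at 14
pos 2 'c': at 8 (fail-walked)
pos 3 'a': at 9
pos 4 'a': at 10
pos 5 'd': at 11  emit P1@[1:5]
pos 6 'b': at 21 (fail-walked)
pos 7 'a': at 7 (fail-walked)
pos 8 'c': at 8
pos 9 'a': at 9
pos 10 'a': at 10
pos 11 'd': at 11  emit P1@[7:11]
pos 12 'e': at 1 (fail-walked)  emit P6@[12:12]
pos 13 'e': at 2  emit P6@[13:13]
pos 14 'a': at 3
pos 15 'a': at 4
pos 16 'd': at 5
pos 17 'b': at 6  emit P0@[12:17]
pos 18 'c': at 26 (fail-walked)
pos 19 'e': at 13 (fail-walked)  emit P2@[18:19],P6@[19:19]
pos 20 'c': at 12 (fail-walked)
pos 21 'a': at 14
pos 22 'e': at 15  emit P3@[20:22],P6@[22:22]
pos 23 'a': at 7 (fail-walked)
pos 24 'c': at 8
pos 25 'e': at 13 (fail-walked)  emit P2@[24:25],P6@[25:25]
pos 26 'b': at 16 (fail-walked)
pos 27 'c': at 17
pos 28 'a': at 18
pos 29 'b': at 19
pos 30 'b': at 20  emit P4@[25:30],P7@[26:30]
pos 31 'a': at 7 (fail-walked)
pos 32 'c': at 8
pos 33 'e': at 13 (fail-walked)  emit P2@[32:33],P6@[33:33]
pos 34 'e': at 2 (fail-walked)  emit P6@[34:34]
pos 35 'e': at 2 (fail-walked)  emit P6@[35:35]
pos 36 'e': at 2 (fail-walked)  emit P6@[36:36]
pos 37 'e': at 2 (fail-walked)  emit P6@[37:37]
pos 38 'a': at 3
pos 39 'a': at 4
pos 40 'd': at 5
pos 41 'b': at 6  emit P0@[36:41]

All matches (sorted): [[5,1],[11,1],[12,6],[13,6],[17,0],[19,2],[19,6],[22,3],[22,6],[25,2],[25,6],[30,4],[30,7],[33,2],[33,6],[34,6],[35,6],[36,6],[37,6],[41,0]]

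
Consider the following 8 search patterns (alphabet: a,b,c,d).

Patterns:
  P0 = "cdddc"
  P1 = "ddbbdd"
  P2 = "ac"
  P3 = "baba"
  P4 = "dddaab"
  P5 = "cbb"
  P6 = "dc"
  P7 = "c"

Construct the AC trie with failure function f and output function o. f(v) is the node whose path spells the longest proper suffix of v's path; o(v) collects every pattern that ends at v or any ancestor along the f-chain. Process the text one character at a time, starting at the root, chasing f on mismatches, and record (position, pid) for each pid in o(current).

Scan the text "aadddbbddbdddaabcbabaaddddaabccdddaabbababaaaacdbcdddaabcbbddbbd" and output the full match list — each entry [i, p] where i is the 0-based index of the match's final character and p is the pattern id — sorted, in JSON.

Construct AC machine:
Trie nodes:
  0='ε' goto a→12 b→14 c→1 d→6
  1='c' goto b→22 d→2  [P7 ends]
  2='cd' goto d→3
  3='cdd' goto d→4
  4='cddd' goto c→5
  5='cdddc' goto ·  [P0 ends]
  6='d' goto c→24 d→7
  7='dd' goto b→8 d→18
  8='ddb' goto b→9
  9='ddbb' goto d→10
  10='ddbbd' goto d→11
  11='ddbbdd' goto ·  [P1 ends]
  12='a' goto c→13
  13='ac' goto ·  [P2 ends]
  14='b' goto a→15
  15='ba' goto b→16
  16='bab' goto a→17
  17='baba' goto ·  [P3 ends]
  18='ddd' goto a→19
  19='ddda' goto a→20
  20='dddaa' goto b→21
  21='dddaab' goto ·  [P4 ends]
  22='cb' goto b→23
  23='cbb' goto ·  [P5 ends]
  24='dc' goto ·  [P6 ends]

BFS fail/out derivation:
  fail(1) 'c': from fail(0)=0 chase 'c': 0 ⇒ 0;  out={7}∪out(0)={7}
  fail(6) 'd': from fail(0)=0 chase 'd': 0 ⇒ 0;  out=∅∪out(0)=∅
  fail(12) 'a': from fail(0)=0 chase 'a': 0 ⇒ 0;  out=∅∪out(0)=∅
  fail(14) 'b': from fail(0)=0 chase 'b': 0 ⇒ 0;  out=∅∪out(0)=∅
  fail(2) 'cd': from fail(1)=0 chase 'd': 0 ⇒ 6;  out=∅∪out(6)=∅
  fail(7) 'dd': from fail(6)=0 chase 'd': 0 ⇒ 6;  out=∅∪out(6)=∅
  fail(13) 'ac': from fail(12)=0 chase 'c': 0 ⇒ 1;  out={2}∪out(1)={2,7}
  fail(15) 'ba': from fail(14)=0 chase 'a': 0 ⇒ 12;  out=∅∪out(12)=∅
  fail(22) 'cb': from fail(1)=0 chase 'b': 0 ⇒ 14;  out=∅∪out(14)=∅
  fail(24) 'dc': from fail(6)=0 chase 'c': 0 ⇒ 1;  out={6}∪out(1)={6,7}
  fail(3) 'cdd': from fail(2)=6 chase 'd': 6 ⇒ 7;  out=∅∪out(7)=∅
  fail(8) 'ddb': from fail(7)=6 chase 'b': 6→0 ⇒ 14;  out=∅∪out(14)=∅
  fail(16) 'bab': from fail(15)=12 chase 'b': 12→0 ⇒ 14;  out=∅∪out(14)=∅
  fail(18) 'ddd': from fail(7)=6 chase 'd': 6 ⇒ 7;  out=∅∪out(7)=∅
  fail(23) 'cbb': from fail(22)=14 chase 'b': 14→0 ⇒ 14;  out={5}∪out(14)={5}
  fail(4) 'cddd': from fail(3)=7 chase 'd': 7 ⇒ 18;  out=∅∪out(18)=∅
  fail(9) 'ddbb': from fail(8)=14 chase 'b': 14→0 ⇒ 14;  out=∅∪out(14)=∅
  fail(17) 'baba': from fail(16)=14 chase 'a': 14 ⇒ 15;  out={3}∪out(15)={3}
  fail(19) 'ddda': from fail(18)=7 chase 'a': 7→6→0 ⇒ 12;  out=∅∪out(12)=∅
  fail(5) 'cdddc': from fail(4)=18 chase 'c': 18→7→6 ⇒ 24;  out={0}∪out(24)={0,6,7}
  fail(10) 'ddbbd': from fail(9)=14 chase 'd': 14→0 ⇒ 6;  out=∅∪out(6)=∅
  fail(20) 'dddaa': from fail(19)=12 chase 'a': 12→0 ⇒ 12;  out=∅∪out(12)=∅
  fail(11) 'ddbbdd': from fail(10)=6 chase 'd': 6 ⇒ 7;  out={1}∪out(7)={1}
  fail(21) 'dddaab': from fail(20)=12 chase 'b': 12→0 ⇒ 14;  out={4}∪out(14)={4}

Scan:
pos 0 'a': at 12
pos 1 'a': at 12 (fail-walked)
pos 2 'd': at 6 (fail-walked)
pos 3 'd': at 7
pos 4 'd': at 18
pos 5 'b': at 8 (fail-walked)
pos 6 'b': at 9
pos 7 'd': at 10
pos 8 'd': at 11  → match P1@[3:8]
pos 9 'b': at 8 (fail-walked)
pos 10 'd': at 6 (fail-walked)
pos 11 'd': at 7
pos 12 'd': at 18
pos 13 'a': at 19
pos 14 'a': at 20
pos 15 'b': at 21  → match P4@[10:15]
pos 16 'c': at 1 (fail-walked)  → match P7@[16:16]
pos 17 'b': at 22
pos 18 'a': at 15 (fail-walked)
pos 19 'b': at 16
pos 20 'a': at 17  → match P3@[17:20]
pos 21 'a': at 12 (fail-walked)
pos 22 'd': at 6 (fail-walked)
pos 23 'd': at 7
pos 24 'd': at 18
pos 25 'd': at 18 (fail-walked)
pos 26 'a': at 19
pos 27 'a': at 20
pos 28 'b': at 21  → match P4@[23:28]
pos 29 'c': at 1 (fail-walked)  → match P7@[29:29]
pos 30 'c': at 1 (fail-walked)  → match P7@[30:30]
pos 31 'd': at 2
pos 32 'd': at 3
pos 33 'd': at 4
pos 34 'a': at 19 (fail-walked)
pos 35 'a': at 20
pos 36 'b': at 21  → match P4@[31:36]
pos 37 'b': at 14 (fail-walked)
pos 38 'a': at 15
pos 39 'b': at 16
pos 40 'a': at 17  → match P3@[37:40]
pos 41 'b': at 16 (fail-walked)
pos 42 'a': at 17  → match P3@[39:42]
pos 43 'a': at 12 (fail-walked)
pos 44 'a': at 12 (fail-walked)
pos 45 'a': at 12 (fail-walked)
pos 46 'c': at 13  → match P2@[45:46],P7@[46:46]
pos 47 'd': at 2 (fail-walked)
pos 48 'b': at 14 (fail-walked)
pos 49 'c': at 1 (fail-walked)  → match P7@[49:49]
pos 50 'd': at 2
pos 51 'd': at 3
pos 52 'd': at 4
pos 53 'a': at 19 (fail-walked)
pos 54 'a': at 20
pos 55 'b': at 21  → match P4@[50:55]
pos 56 'c': at 1 (fail-walked)  → match P7@[56:56]
pos 57 'b': at 22
pos 58 'b': at 23  → match P5@[56:58]
pos 59 'd': at 6 (fail-walked)
pos 60 'd': at 7
pos 61 'b': at 8
pos 62 'b': at 9
pos 63 'd': at 10

Matches: [[8,1],[15,4],[16,7],[20,3],[28,4],[29,7],[30,7],[36,4],[40,3],[42,3],[46,2],[46,7],[49,7],[55,4],[56,7],[58,5]]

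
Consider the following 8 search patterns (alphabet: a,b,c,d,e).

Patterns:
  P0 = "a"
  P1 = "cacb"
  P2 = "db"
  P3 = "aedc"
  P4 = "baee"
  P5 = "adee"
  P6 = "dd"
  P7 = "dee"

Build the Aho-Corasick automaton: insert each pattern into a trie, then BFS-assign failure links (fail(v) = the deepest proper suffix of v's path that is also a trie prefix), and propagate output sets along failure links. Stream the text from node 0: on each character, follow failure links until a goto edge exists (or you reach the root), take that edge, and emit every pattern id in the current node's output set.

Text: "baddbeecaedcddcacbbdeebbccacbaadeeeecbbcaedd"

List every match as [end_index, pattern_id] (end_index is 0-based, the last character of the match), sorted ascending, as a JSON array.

Construct AC machine:
Trie nodes:
  n0 'ε': a→1 b→11 c→2 d→6
  n1 'a': d→15 e→8  ←P0
  n2 'c': a→3
  n3 'ca': c→4
  n4 'cac': b→5
  n5 'cacb': ·  ←P1
  n6 'd': b→7 d→18 e→19
  n7 'db': ·  ←P2
  n8 'ae': d→9
  n9 'aed': c→10
  n10 'aedc': ·  ←P3
  n11 'b': a→12
  n12 'ba': e→13
  n13 'bae': e→14
  n14 'baee': ·  ←P4
  n15 'ad': e→16
  n16 'ade': e→17
  n17 'adee': ·  ←P5
  n18 'dd': ·  ←P6
  n19 'de': e→20
  n20 'dee': ·  ←P7

Failure links (BFS by depth):
  n1('a'): parent n0 fail=0; on 'a' 0 → fail=0;  out {0}∪∅={0}
  n2('c'): parent n0 fail=0; on 'c' 0 → fail=0;  out ∅∪∅=∅
  n6('d'): parent n0 fail=0; on 'd' 0 → fail=0;  out ∅∪∅=∅
  n11('b'): parent n0 fail=0; on 'b' 0 → fail=0;  out ∅∪∅=∅
  n3('ca'): parent n2 fail=0; on 'a' 0 → fail=1;  out ∅∪{0}={0}
  n7('db'): parent n6 fail=0; on 'b' 0 → fail=11;  out {2}∪∅={2}
  n8('ae'): parent n1 fail=0; on 'e' 0 → fail=0;  out ∅∪∅=∅
  n12('ba'): parent n11 fail=0; on 'a' 0 → fail=1;  out ∅∪{0}={0}
  n15('ad'): parent n1 fail=0; on 'd' 0 → fail=6;  out ∅∪∅=∅
  n18('dd'): parent n6 fail=0; on 'd' 0 → fail=6;  out {6}∪∅={6}
  n19('de'): parent n6 fail=0; on 'e' 0 → fail=0;  out ∅∪∅=∅
  n4('cac'): parent n3 fail=1; on 'c' 1→0 → fail=2;  out ∅∪∅=∅
  n9('aed'): parent n8 fail=0; on 'd' 0 → fail=6;  out ∅∪∅=∅
  n13('bae'): parent n12 fail=1; on 'e' 1 → fail=8;  out ∅∪∅=∅
  n16('ade'): parent n15 fail=6; on 'e' 6 → fail=19;  out ∅∪∅=∅
  n20('dee'): parent n19 fail=0; on 'e' 0 → fail=0;  out {7}∪∅={7}
  n5('cacb'): parent n4 fail=2; on 'b' 2→0 → fail=11;  out {1}∪∅={1}
  n10('aedc'): parent n9 fail=6; on 'c' 6→0 → fail=2;  out {3}∪∅={3}
  n14('baee'): parent n13 fail=8; on 'e' 8→0 → fail=0;  out {4}∪∅={4}
  n17('adee'): parent n16 fail=19; on 'e' 19 → fail=20;  out {5}∪{7}={5,7}

Run:
[0] read 'b'  n0⇒n11
[1] read 'a'  n11⇒n12  ** P0@[1:1]
[2] read 'd'  n12⇒n15 (fail-walked)
[3] read 'd'  n15⇒n18 (fail-walked)  ** P6@[2:3]
[4] read 'b'  n18⇒n7 (fail-walked)  ** P2@[3:4]
[5] read 'e'  n7⇒n0 (fail-walked)
[6] read 'e'  n0⇒n0
[7] read 'c'  n0⇒n2
[8] read 'a'  n2⇒n3  ** P0@[8:8]
[9] read 'e'  n3⇒n8 (fail-walked)
[10] read 'd'  n8⇒n9
[11] read 'c'  n9⇒n10  ** P3@[8:11]
[12] read 'd'  n10⇒n6 (fail-walked)
[13] read 'd'  n6⇒n18  ** P6@[12:13]
[14] read 'c'  n18⇒n2 (fail-walked)
[15] read 'a'  n2⇒n3  ** P0@[15:15]
[16] read 'c'  n3⇒n4
[17] read 'b'  n4⇒n5  ** P1@[14:17]
[18] read 'b'  n5⇒n11 (fail-walked)
[19] read 'd'  n11⇒n6 (fail-walked)
[20] read 'e'  n6⇒n19
[21] read 'e'  n19⇒n20  ** P7@[19:21]
[22] read 'b'  n20⇒n11 (fail-walked)
[23] read 'b'  n11⇒n11 (fail-walked)
[24] read 'c'  n11⇒n2 (fail-walked)
[25] read 'c'  n2⇒n2 (fail-walked)
[26] read 'a'  n2⇒n3  ** P0@[26:26]
[27] read 'c'  n3⇒n4
[28] read 'b'  n4⇒n5  ** P1@[25:28]
[29] read 'a'  n5⇒n12 (fail-walked)  ** P0@[29:29]
[30] read 'a'  n12⇒n1 (fail-walked)  ** P0@[30:30]
[31] read 'd'  n1⇒n15
[32] read 'e'  n15⇒n16
[33] read 'e'  n16⇒n17  ** P5@[30:33],P7@[31:33]
[34] read 'e'  n17⇒n0 (fail-walked)
[35] read 'e'  n0⇒n0
[36] read 'c'  n0⇒n2
[37] read 'b'  n2⇒n11 (fail-walked)
[38] read 'b'  n11⇒n11 (fail-walked)
[39] read 'c'  n11⇒n2 (fail-walked)
[40] read 'a'  n2⇒n3  ** P0@[40:40]
[41] read 'e'  n3⇒n8 (fail-walked)
[42] read 'd'  n8⇒n9
[43] read 'd'  n9⇒n18 (fail-walked)  ** P6@[42:43]

All matches (sorted): [[1,0],[3,6],[4,2],[8,0],[11,3],[13,6],[15,0],[17,1],[21,7],[26,0],[28,1],[29,0],[30,0],[33,5],[33,7],[40,0],[43,6]]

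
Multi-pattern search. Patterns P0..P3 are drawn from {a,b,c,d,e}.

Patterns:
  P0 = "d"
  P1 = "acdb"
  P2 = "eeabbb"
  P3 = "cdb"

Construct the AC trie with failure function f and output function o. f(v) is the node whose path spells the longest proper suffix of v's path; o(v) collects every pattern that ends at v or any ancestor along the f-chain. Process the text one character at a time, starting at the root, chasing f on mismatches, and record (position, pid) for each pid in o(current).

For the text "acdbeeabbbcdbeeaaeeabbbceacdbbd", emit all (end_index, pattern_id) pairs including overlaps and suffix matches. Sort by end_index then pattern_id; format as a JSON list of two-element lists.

Build automaton:
Trie nodes:
  n0 'ε': a→2 c→12 d→1 e→6
  n1 'd': ·  ←P0
  n2 'a': c→3
  n3 'ac': d→4
  n4 'acd': b→5
  n5 'acdb': ·  ←P1
  n6 'e': e→7
  n7 'ee': a→8
  n8 'eea': b→9
  n9 'eeab': b→10
  n10 'eeabb': b→11
  n11 'eeabbb': ·  ←P2
  n12 'c': d→13
  n13 'cd': b→14
  n14 'cdb': ·  ←P3

Failure links (BFS by depth):
  n1('d'): parent n0 fail=0; on 'd' 0 → fail=0;  out {0}∪∅={0}
  n2('a'): parent n0 fail=0; on 'a' 0 → fail=0;  out ∅∪∅=∅
  n6('e'): parent n0 fail=0; on 'e' 0 → fail=0;  out ∅∪∅=∅
  n12('c'): parent n0 fail=0; on 'c' 0 → fail=0;  out ∅∪∅=∅
  n3('ac'): parent n2 fail=0; on 'c' 0 → fail=12;  out ∅∪∅=∅
  n7('ee'): parent n6 fail=0; on 'e' 0 → fail=6;  out ∅∪∅=∅
  n13('cd'): parent n12 fail=0; on 'd' 0 → fail=1;  out ∅∪{0}={0}
  n4('acd'): parent n3 fail=12; on 'd' 12 → fail=13;  out ∅∪{0}={0}
  n8('eea'): parent n7 fail=6; on 'a' 6→0 → fail=2;  out ∅∪∅=∅
  n14('cdb'): parent n13 fail=1; on 'b' 1→0 → fail=0;  out {3}∪∅={3}
  n5('acdb'): parent n4 fail=13; on 'b' 13 → fail=14;  out {1}∪{3}={1,3}
  n9('eeab'): parent n8 fail=2; on 'b' 2→0 → fail=0;  out ∅∪∅=∅
  n10('eeabb'): parent n9 fail=0; on 'b' 0 → fail=0;  out ∅∪∅=∅
  n11('eeabbb'): parent n10 fail=0; on 'b' 0 → fail=0;  out {2}∪∅={2}

Scan:
i=0 'a': node 0→2
i=1 'c': node 2→3
i=2 'd': node 3→4  ** P0@[2:2]
i=3 'b': node 4→5  ** P1@[0:3],P3@[1:3]
i=4 'e': node 5→6 ·f
i=5 'e': node 6→7
i=6 'a': node 7→8
i=7 'b': node 8→9
i=8 'b': node 9→10
i=9 'b': node 10→11  ** P2@[4:9]
i=10 'c': node 11→12 ·f
i=11 'd': node 12→13  ** P0@[11:11]
i=12 'b': node 13→14  ** P3@[10:12]
i=13 'e': node 14→6 ·f
i=14 'e': node 6→7
i=15 'a': node 7→8
i=16 'a': node 8→2 ·f
i=17 'e': node 2→6 ·f
i=18 'e': node 6→7
i=19 'a': node 7→8
i=20 'b': node 8→9
i=21 'b': node 9→10
i=22 'b': node 10→11  ** P2@[17:22]
i=23 'c': node 11→12 ·f
i=24 'e': node 12→6 ·f
i=25 'a': node 6→2 ·f
i=26 'c': node 2→3
i=27 'd': node 3→4  ** P0@[27:27]
i=28 'b': node 4→5  ** P1@[25:28],P3@[26:28]
i=29 'b': node 5→0 ·f
i=30 'd': node 0→1  ** P0@[30:30]

Result: [[2,0],[3,1],[3,3],[9,2],[11,0],[12,3],[22,2],[27,0],[28,1],[28,3],[30,0]]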